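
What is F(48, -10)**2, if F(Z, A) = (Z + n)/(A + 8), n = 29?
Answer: 5929/4 ≈ 1482.3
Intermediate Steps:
F(Z, A) = (29 + Z)/(8 + A) (F(Z, A) = (Z + 29)/(A + 8) = (29 + Z)/(8 + A))
F(48, -10)**2 = ((29 + 48)/(8 - 10))**2 = (77/(-2))**2 = (-1/2*77)**2 = (-77/2)**2 = 5929/4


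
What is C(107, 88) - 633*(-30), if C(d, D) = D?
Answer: 19078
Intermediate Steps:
C(107, 88) - 633*(-30) = 88 - 633*(-30) = 88 - 1*(-18990) = 88 + 18990 = 19078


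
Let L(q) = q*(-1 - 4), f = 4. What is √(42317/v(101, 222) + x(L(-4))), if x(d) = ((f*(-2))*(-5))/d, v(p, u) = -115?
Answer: I*√4840005/115 ≈ 19.13*I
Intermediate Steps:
L(q) = -5*q (L(q) = q*(-5) = -5*q)
x(d) = 40/d (x(d) = ((4*(-2))*(-5))/d = (-8*(-5))/d = 40/d)
√(42317/v(101, 222) + x(L(-4))) = √(42317/(-115) + 40/((-5*(-4)))) = √(42317*(-1/115) + 40/20) = √(-42317/115 + 40*(1/20)) = √(-42317/115 + 2) = √(-42087/115) = I*√4840005/115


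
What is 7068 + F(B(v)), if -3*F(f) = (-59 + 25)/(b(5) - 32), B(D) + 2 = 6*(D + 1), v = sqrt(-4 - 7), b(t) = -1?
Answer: 699698/99 ≈ 7067.7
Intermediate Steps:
v = I*sqrt(11) (v = sqrt(-11) = I*sqrt(11) ≈ 3.3166*I)
B(D) = 4 + 6*D (B(D) = -2 + 6*(D + 1) = -2 + 6*(1 + D) = -2 + (6 + 6*D) = 4 + 6*D)
F(f) = -34/99 (F(f) = -(-59 + 25)/(3*(-1 - 32)) = -(-34)/(3*(-33)) = -(-34)*(-1)/(3*33) = -1/3*34/33 = -34/99)
7068 + F(B(v)) = 7068 - 34/99 = 699698/99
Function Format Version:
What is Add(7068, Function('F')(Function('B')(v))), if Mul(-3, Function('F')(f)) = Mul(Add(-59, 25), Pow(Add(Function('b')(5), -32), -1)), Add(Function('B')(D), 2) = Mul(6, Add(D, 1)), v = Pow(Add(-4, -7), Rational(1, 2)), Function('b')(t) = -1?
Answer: Rational(699698, 99) ≈ 7067.7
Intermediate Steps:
v = Mul(I, Pow(11, Rational(1, 2))) (v = Pow(-11, Rational(1, 2)) = Mul(I, Pow(11, Rational(1, 2))) ≈ Mul(3.3166, I))
Function('B')(D) = Add(4, Mul(6, D)) (Function('B')(D) = Add(-2, Mul(6, Add(D, 1))) = Add(-2, Mul(6, Add(1, D))) = Add(-2, Add(6, Mul(6, D))) = Add(4, Mul(6, D)))
Function('F')(f) = Rational(-34, 99) (Function('F')(f) = Mul(Rational(-1, 3), Mul(Add(-59, 25), Pow(Add(-1, -32), -1))) = Mul(Rational(-1, 3), Mul(-34, Pow(-33, -1))) = Mul(Rational(-1, 3), Mul(-34, Rational(-1, 33))) = Mul(Rational(-1, 3), Rational(34, 33)) = Rational(-34, 99))
Add(7068, Function('F')(Function('B')(v))) = Add(7068, Rational(-34, 99)) = Rational(699698, 99)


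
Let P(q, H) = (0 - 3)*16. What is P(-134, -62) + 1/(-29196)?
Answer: -1401409/29196 ≈ -48.000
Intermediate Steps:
P(q, H) = -48 (P(q, H) = -3*16 = -48)
P(-134, -62) + 1/(-29196) = -48 + 1/(-29196) = -48 - 1/29196 = -1401409/29196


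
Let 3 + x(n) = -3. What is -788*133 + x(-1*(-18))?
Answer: -104810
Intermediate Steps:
x(n) = -6 (x(n) = -3 - 3 = -6)
-788*133 + x(-1*(-18)) = -788*133 - 6 = -104804 - 6 = -104810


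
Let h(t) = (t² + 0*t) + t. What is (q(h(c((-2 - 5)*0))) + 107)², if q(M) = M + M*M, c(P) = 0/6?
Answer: 11449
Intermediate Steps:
c(P) = 0 (c(P) = 0*(⅙) = 0)
h(t) = t + t² (h(t) = (t² + 0) + t = t² + t = t + t²)
q(M) = M + M²
(q(h(c((-2 - 5)*0))) + 107)² = ((0*(1 + 0))*(1 + 0*(1 + 0)) + 107)² = ((0*1)*(1 + 0*1) + 107)² = (0*(1 + 0) + 107)² = (0*1 + 107)² = (0 + 107)² = 107² = 11449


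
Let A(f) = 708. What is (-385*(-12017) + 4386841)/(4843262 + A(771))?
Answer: 4506693/2421985 ≈ 1.8607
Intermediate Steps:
(-385*(-12017) + 4386841)/(4843262 + A(771)) = (-385*(-12017) + 4386841)/(4843262 + 708) = (4626545 + 4386841)/4843970 = 9013386*(1/4843970) = 4506693/2421985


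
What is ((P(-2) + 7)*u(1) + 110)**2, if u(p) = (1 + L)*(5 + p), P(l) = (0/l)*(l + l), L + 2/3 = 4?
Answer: 85264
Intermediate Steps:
L = 10/3 (L = -2/3 + 4 = 10/3 ≈ 3.3333)
P(l) = 0 (P(l) = 0*(2*l) = 0)
u(p) = 65/3 + 13*p/3 (u(p) = (1 + 10/3)*(5 + p) = 13*(5 + p)/3 = 65/3 + 13*p/3)
((P(-2) + 7)*u(1) + 110)**2 = ((0 + 7)*(65/3 + (13/3)*1) + 110)**2 = (7*(65/3 + 13/3) + 110)**2 = (7*26 + 110)**2 = (182 + 110)**2 = 292**2 = 85264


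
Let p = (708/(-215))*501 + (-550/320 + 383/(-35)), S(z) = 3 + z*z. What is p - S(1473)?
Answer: -20914871499/9632 ≈ -2.1714e+6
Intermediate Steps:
S(z) = 3 + z²
p = -16012875/9632 (p = (708*(-1/215))*501 + (-550*1/320 + 383*(-1/35)) = -708/215*501 + (-55/32 - 383/35) = -354708/215 - 14181/1120 = -16012875/9632 ≈ -1662.5)
p - S(1473) = -16012875/9632 - (3 + 1473²) = -16012875/9632 - (3 + 2169729) = -16012875/9632 - 1*2169732 = -16012875/9632 - 2169732 = -20914871499/9632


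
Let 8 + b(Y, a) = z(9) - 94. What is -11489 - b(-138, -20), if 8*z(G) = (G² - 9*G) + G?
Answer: -91105/8 ≈ -11388.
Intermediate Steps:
z(G) = -G + G²/8 (z(G) = ((G² - 9*G) + G)/8 = (G² - 8*G)/8 = -G + G²/8)
b(Y, a) = -807/8 (b(Y, a) = -8 + ((⅛)*9*(-8 + 9) - 94) = -8 + ((⅛)*9*1 - 94) = -8 + (9/8 - 94) = -8 - 743/8 = -807/8)
-11489 - b(-138, -20) = -11489 - 1*(-807/8) = -11489 + 807/8 = -91105/8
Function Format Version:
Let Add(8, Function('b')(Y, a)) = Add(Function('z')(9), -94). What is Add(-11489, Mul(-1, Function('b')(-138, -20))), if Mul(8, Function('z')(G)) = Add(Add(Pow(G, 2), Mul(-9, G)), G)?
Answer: Rational(-91105, 8) ≈ -11388.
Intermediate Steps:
Function('z')(G) = Add(Mul(-1, G), Mul(Rational(1, 8), Pow(G, 2))) (Function('z')(G) = Mul(Rational(1, 8), Add(Add(Pow(G, 2), Mul(-9, G)), G)) = Mul(Rational(1, 8), Add(Pow(G, 2), Mul(-8, G))) = Add(Mul(-1, G), Mul(Rational(1, 8), Pow(G, 2))))
Function('b')(Y, a) = Rational(-807, 8) (Function('b')(Y, a) = Add(-8, Add(Mul(Rational(1, 8), 9, Add(-8, 9)), -94)) = Add(-8, Add(Mul(Rational(1, 8), 9, 1), -94)) = Add(-8, Add(Rational(9, 8), -94)) = Add(-8, Rational(-743, 8)) = Rational(-807, 8))
Add(-11489, Mul(-1, Function('b')(-138, -20))) = Add(-11489, Mul(-1, Rational(-807, 8))) = Add(-11489, Rational(807, 8)) = Rational(-91105, 8)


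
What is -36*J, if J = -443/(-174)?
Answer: -2658/29 ≈ -91.655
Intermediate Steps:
J = 443/174 (J = -443*(-1/174) = 443/174 ≈ 2.5460)
-36*J = -36*443/174 = -2658/29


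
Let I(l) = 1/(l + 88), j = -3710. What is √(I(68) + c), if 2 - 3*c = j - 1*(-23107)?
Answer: I*√39333021/78 ≈ 80.405*I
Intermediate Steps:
I(l) = 1/(88 + l)
c = -6465 (c = ⅔ - (-3710 - 1*(-23107))/3 = ⅔ - (-3710 + 23107)/3 = ⅔ - ⅓*19397 = ⅔ - 19397/3 = -6465)
√(I(68) + c) = √(1/(88 + 68) - 6465) = √(1/156 - 6465) = √(-1008539/156) = I*√39333021/78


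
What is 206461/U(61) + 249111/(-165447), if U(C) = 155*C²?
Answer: -392536422/342015715 ≈ -1.1477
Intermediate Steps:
206461/U(61) + 249111/(-165447) = 206461/((155*61²)) + 249111/(-165447) = 206461/((155*3721)) + 249111*(-1/165447) = 206461/576755 - 27679/18383 = -392536422/342015715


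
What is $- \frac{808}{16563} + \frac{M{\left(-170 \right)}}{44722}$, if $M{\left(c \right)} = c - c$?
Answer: $- \frac{808}{16563} \approx -0.048783$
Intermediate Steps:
$M{\left(c \right)} = 0$
$- \frac{808}{16563} + \frac{M{\left(-170 \right)}}{44722} = - \frac{808}{16563} + \frac{0}{44722} = \left(-808\right) \frac{1}{16563} + 0 \cdot \frac{1}{44722} = - \frac{808}{16563} + 0 = - \frac{808}{16563}$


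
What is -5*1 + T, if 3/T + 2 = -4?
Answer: -11/2 ≈ -5.5000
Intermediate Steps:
T = -1/2 (T = 3/(-2 - 4) = 3/(-6) = 3*(-1/6) = -1/2 ≈ -0.50000)
-5*1 + T = -5*1 - 1/2 = -5 - 1/2 = -11/2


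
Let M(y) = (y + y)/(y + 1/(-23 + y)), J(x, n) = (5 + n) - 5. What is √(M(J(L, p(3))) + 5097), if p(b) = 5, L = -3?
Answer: √40389357/89 ≈ 71.407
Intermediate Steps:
J(x, n) = n
M(y) = 2*y/(y + 1/(-23 + y)) (M(y) = (2*y)/(y + 1/(-23 + y)) = 2*y/(y + 1/(-23 + y)))
√(M(J(L, p(3))) + 5097) = √(2*5*(-23 + 5)/(1 + 5² - 23*5) + 5097) = √(2*5*(-18)/(1 + 25 - 115) + 5097) = √(2*5*(-18)/(-89) + 5097) = √(2*5*(-1/89)*(-18) + 5097) = √(180/89 + 5097) = √(453813/89) = √40389357/89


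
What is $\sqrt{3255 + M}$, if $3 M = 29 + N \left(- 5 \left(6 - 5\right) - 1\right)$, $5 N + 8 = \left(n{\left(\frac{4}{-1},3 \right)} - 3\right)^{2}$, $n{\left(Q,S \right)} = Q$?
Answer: $\frac{2 \sqrt{182715}}{15} \approx 56.994$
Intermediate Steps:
$N = \frac{41}{5}$ ($N = - \frac{8}{5} + \frac{\left(\frac{4}{-1} - 3\right)^{2}}{5} = - \frac{8}{5} + \frac{\left(4 \left(-1\right) - 3\right)^{2}}{5} = - \frac{8}{5} + \frac{\left(-4 - 3\right)^{2}}{5} = - \frac{8}{5} + \frac{\left(-7\right)^{2}}{5} = - \frac{8}{5} + \frac{1}{5} \cdot 49 = - \frac{8}{5} + \frac{49}{5} = \frac{41}{5} \approx 8.2$)
$M = - \frac{101}{15}$ ($M = \frac{29 + \frac{41 \left(- 5 \left(6 - 5\right) - 1\right)}{5}}{3} = \frac{29 + \frac{41 \left(\left(-5\right) 1 - 1\right)}{5}}{3} = \frac{29 + \frac{41 \left(-5 - 1\right)}{5}}{3} = \frac{29 + \frac{41}{5} \left(-6\right)}{3} = \frac{29 - \frac{246}{5}}{3} = \frac{1}{3} \left(- \frac{101}{5}\right) = - \frac{101}{15} \approx -6.7333$)
$\sqrt{3255 + M} = \sqrt{3255 - \frac{101}{15}} = \sqrt{\frac{48724}{15}} = \frac{2 \sqrt{182715}}{15}$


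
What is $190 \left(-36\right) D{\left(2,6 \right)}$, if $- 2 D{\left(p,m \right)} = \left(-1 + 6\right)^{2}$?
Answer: $85500$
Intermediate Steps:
$D{\left(p,m \right)} = - \frac{25}{2}$ ($D{\left(p,m \right)} = - \frac{\left(-1 + 6\right)^{2}}{2} = - \frac{5^{2}}{2} = \left(- \frac{1}{2}\right) 25 = - \frac{25}{2}$)
$190 \left(-36\right) D{\left(2,6 \right)} = 190 \left(-36\right) \left(- \frac{25}{2}\right) = \left(-6840\right) \left(- \frac{25}{2}\right) = 85500$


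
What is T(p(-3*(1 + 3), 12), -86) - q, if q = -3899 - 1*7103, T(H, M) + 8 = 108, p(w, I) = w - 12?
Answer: 11102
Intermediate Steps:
p(w, I) = -12 + w
T(H, M) = 100 (T(H, M) = -8 + 108 = 100)
q = -11002 (q = -3899 - 7103 = -11002)
T(p(-3*(1 + 3), 12), -86) - q = 100 - 1*(-11002) = 100 + 11002 = 11102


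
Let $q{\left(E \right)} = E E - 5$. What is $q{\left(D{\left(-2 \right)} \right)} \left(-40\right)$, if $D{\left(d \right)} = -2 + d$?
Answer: $-440$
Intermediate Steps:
$q{\left(E \right)} = -5 + E^{2}$ ($q{\left(E \right)} = E^{2} - 5 = -5 + E^{2}$)
$q{\left(D{\left(-2 \right)} \right)} \left(-40\right) = \left(-5 + \left(-2 - 2\right)^{2}\right) \left(-40\right) = \left(-5 + \left(-4\right)^{2}\right) \left(-40\right) = \left(-5 + 16\right) \left(-40\right) = 11 \left(-40\right) = -440$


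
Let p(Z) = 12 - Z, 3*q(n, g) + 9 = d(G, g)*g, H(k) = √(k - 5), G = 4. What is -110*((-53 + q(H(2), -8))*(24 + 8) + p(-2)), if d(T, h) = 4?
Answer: 699380/3 ≈ 2.3313e+5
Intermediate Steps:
H(k) = √(-5 + k)
q(n, g) = -3 + 4*g/3 (q(n, g) = -3 + (4*g)/3 = -3 + 4*g/3)
-110*((-53 + q(H(2), -8))*(24 + 8) + p(-2)) = -110*((-53 + (-3 + (4/3)*(-8)))*(24 + 8) + (12 - 1*(-2))) = -110*((-53 + (-3 - 32/3))*32 + (12 + 2)) = -110*((-53 - 41/3)*32 + 14) = -110*(-200/3*32 + 14) = -110*(-6400/3 + 14) = -110*(-6358/3) = 699380/3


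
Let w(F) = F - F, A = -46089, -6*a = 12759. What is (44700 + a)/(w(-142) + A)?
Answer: -85147/92178 ≈ -0.92372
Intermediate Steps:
a = -4253/2 (a = -1/6*12759 = -4253/2 ≈ -2126.5)
w(F) = 0
(44700 + a)/(w(-142) + A) = (44700 - 4253/2)/(0 - 46089) = (85147/2)/(-46089) = (85147/2)*(-1/46089) = -85147/92178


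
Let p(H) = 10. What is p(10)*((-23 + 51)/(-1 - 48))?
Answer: -40/7 ≈ -5.7143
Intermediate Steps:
p(10)*((-23 + 51)/(-1 - 48)) = 10*((-23 + 51)/(-1 - 48)) = 10*(28/(-49)) = 10*(28*(-1/49)) = 10*(-4/7) = -40/7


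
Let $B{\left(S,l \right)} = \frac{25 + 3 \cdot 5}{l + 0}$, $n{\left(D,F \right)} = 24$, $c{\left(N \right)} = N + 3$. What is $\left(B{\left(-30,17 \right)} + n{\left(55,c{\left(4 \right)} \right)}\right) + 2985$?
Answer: $\frac{51193}{17} \approx 3011.4$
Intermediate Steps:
$c{\left(N \right)} = 3 + N$
$B{\left(S,l \right)} = \frac{40}{l}$ ($B{\left(S,l \right)} = \frac{25 + 15}{l} = \frac{40}{l}$)
$\left(B{\left(-30,17 \right)} + n{\left(55,c{\left(4 \right)} \right)}\right) + 2985 = \left(\frac{40}{17} + 24\right) + 2985 = \frac{448}{17} + 2985 = \frac{51193}{17}$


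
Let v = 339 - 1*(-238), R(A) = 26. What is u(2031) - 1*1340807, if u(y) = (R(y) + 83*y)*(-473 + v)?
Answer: 16193489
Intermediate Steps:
v = 577 (v = 339 + 238 = 577)
u(y) = 2704 + 8632*y (u(y) = (26 + 83*y)*(-473 + 577) = (26 + 83*y)*104 = 2704 + 8632*y)
u(2031) - 1*1340807 = (2704 + 8632*2031) - 1*1340807 = (2704 + 17531592) - 1340807 = 17534296 - 1340807 = 16193489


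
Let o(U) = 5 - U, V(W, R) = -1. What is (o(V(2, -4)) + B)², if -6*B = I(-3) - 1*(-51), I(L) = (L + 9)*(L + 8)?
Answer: 225/4 ≈ 56.250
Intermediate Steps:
I(L) = (8 + L)*(9 + L) (I(L) = (9 + L)*(8 + L) = (8 + L)*(9 + L))
B = -27/2 (B = -((72 + (-3)² + 17*(-3)) - 1*(-51))/6 = -((72 + 9 - 51) + 51)/6 = -(30 + 51)/6 = -⅙*81 = -27/2 ≈ -13.500)
(o(V(2, -4)) + B)² = ((5 - 1*(-1)) - 27/2)² = ((5 + 1) - 27/2)² = (6 - 27/2)² = (-15/2)² = 225/4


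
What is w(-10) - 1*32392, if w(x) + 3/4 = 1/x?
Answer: -647857/20 ≈ -32393.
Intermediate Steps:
w(x) = -¾ + 1/x
w(-10) - 1*32392 = (-¾ + 1/(-10)) - 1*32392 = (-¾ - ⅒) - 32392 = -17/20 - 32392 = -647857/20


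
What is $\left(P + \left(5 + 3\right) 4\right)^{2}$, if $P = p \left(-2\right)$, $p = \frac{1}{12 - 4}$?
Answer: $\frac{16129}{16} \approx 1008.1$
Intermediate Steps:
$p = \frac{1}{8} \approx 0.125$
$P = - \frac{1}{4}$ ($P = \frac{1}{8} \left(-2\right) = - \frac{1}{4} \approx -0.25$)
$\left(P + \left(5 + 3\right) 4\right)^{2} = \left(- \frac{1}{4} + \left(5 + 3\right) 4\right)^{2} = \left(- \frac{1}{4} + 8 \cdot 4\right)^{2} = \left(- \frac{1}{4} + 32\right)^{2} = \left(\frac{127}{4}\right)^{2} = \frac{16129}{16}$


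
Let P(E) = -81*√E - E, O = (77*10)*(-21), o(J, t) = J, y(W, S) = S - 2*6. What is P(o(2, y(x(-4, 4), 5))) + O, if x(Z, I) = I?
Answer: -16172 - 81*√2 ≈ -16287.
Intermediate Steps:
y(W, S) = -12 + S (y(W, S) = S - 12 = -12 + S)
O = -16170 (O = 770*(-21) = -16170)
P(E) = -E - 81*√E
P(o(2, y(x(-4, 4), 5))) + O = (-1*2 - 81*√2) - 16170 = (-2 - 81*√2) - 16170 = -16172 - 81*√2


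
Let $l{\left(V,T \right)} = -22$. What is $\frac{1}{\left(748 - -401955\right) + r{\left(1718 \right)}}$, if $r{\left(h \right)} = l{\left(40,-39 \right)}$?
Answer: $\frac{1}{402681} \approx 2.4834 \cdot 10^{-6}$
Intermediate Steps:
$r{\left(h \right)} = -22$
$\frac{1}{\left(748 - -401955\right) + r{\left(1718 \right)}} = \frac{1}{\left(748 - -401955\right) - 22} = \frac{1}{\left(748 + 401955\right) - 22} = \frac{1}{402703 - 22} = \frac{1}{402681}$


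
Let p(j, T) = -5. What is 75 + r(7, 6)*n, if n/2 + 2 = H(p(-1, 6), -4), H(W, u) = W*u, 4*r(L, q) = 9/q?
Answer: 177/2 ≈ 88.500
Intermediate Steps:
r(L, q) = 9/(4*q) (r(L, q) = (9/q)/4 = 9/(4*q))
n = 36 (n = -4 + 2*(-5*(-4)) = -4 + 2*20 = -4 + 40 = 36)
75 + r(7, 6)*n = 75 + ((9/4)/6)*36 = 75 + ((9/4)*(⅙))*36 = 75 + (3/8)*36 = 75 + 27/2 = 177/2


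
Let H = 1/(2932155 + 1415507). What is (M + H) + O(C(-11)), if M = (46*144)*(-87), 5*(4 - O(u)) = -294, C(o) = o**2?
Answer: -12526162027407/21738310 ≈ -5.7623e+5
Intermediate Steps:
O(u) = 314/5 (O(u) = 4 - 1/5*(-294) = 4 + 294/5 = 314/5)
H = 1/4347662 ≈ 2.3001e-7
M = -576288 (M = 6624*(-87) = -576288)
(M + H) + O(C(-11)) = (-576288 + 1/4347662) + 314/5 = -2505505438655/4347662 + 314/5 = -12526162027407/21738310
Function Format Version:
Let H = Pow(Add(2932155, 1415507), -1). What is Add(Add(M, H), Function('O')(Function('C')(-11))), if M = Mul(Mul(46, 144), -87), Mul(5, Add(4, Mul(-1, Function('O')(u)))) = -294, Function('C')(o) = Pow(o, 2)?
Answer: Rational(-12526162027407, 21738310) ≈ -5.7623e+5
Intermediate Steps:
Function('O')(u) = Rational(314, 5) (Function('O')(u) = Add(4, Mul(Rational(-1, 5), -294)) = Add(4, Rational(294, 5)) = Rational(314, 5))
H = Rational(1, 4347662) (H = Pow(4347662, -1) = Rational(1, 4347662) ≈ 2.3001e-7)
M = -576288 (M = Mul(6624, -87) = -576288)
Add(Add(M, H), Function('O')(Function('C')(-11))) = Add(Add(-576288, Rational(1, 4347662)), Rational(314, 5)) = Add(Rational(-2505505438655, 4347662), Rational(314, 5)) = Rational(-12526162027407, 21738310)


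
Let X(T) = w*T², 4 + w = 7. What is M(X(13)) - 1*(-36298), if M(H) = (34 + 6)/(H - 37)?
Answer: 1706010/47 ≈ 36298.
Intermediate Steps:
w = 3 (w = -4 + 7 = 3)
X(T) = 3*T²
M(H) = 40/(-37 + H)
M(X(13)) - 1*(-36298) = 40/(-37 + 3*13²) - 1*(-36298) = 40/(-37 + 3*169) + 36298 = 40/(-37 + 507) + 36298 = 40/470 + 36298 = 40*(1/470) + 36298 = 4/47 + 36298 = 1706010/47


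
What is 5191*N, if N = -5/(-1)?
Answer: 25955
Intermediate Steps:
N = 5 (N = -5*(-1) = 5)
5191*N = 5191*5 = 25955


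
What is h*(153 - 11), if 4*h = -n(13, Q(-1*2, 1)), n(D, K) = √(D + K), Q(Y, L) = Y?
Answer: -71*√11/2 ≈ -117.74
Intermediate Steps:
h = -√11/4 (h = (-√(13 - 1*2))/4 = (-√(13 - 2))/4 = (-√11)/4 = -√11/4 ≈ -0.82916)
h*(153 - 11) = (-√11/4)*(153 - 11) = -√11/4*142 = -71*√11/2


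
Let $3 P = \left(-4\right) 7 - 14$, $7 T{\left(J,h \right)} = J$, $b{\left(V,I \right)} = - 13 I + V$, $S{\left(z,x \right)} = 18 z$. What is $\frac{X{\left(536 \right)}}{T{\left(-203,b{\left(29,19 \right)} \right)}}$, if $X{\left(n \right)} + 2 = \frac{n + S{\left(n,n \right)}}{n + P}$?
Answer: $- \frac{4570}{7569} \approx -0.60378$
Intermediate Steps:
$b{\left(V,I \right)} = V - 13 I$
$T{\left(J,h \right)} = \frac{J}{7}$
$P = -14$ ($P = \frac{\left(-4\right) 7 - 14}{3} = \frac{-28 - 14}{3} = \frac{1}{3} \left(-42\right) = -14$)
$X{\left(n \right)} = -2 + \frac{19 n}{-14 + n}$ ($X{\left(n \right)} = -2 + \frac{n + 18 n}{n - 14} = -2 + \frac{19 n}{-14 + n}$)
$\frac{X{\left(536 \right)}}{T{\left(-203,b{\left(29,19 \right)} \right)}} = \frac{\frac{1}{-14 + 536} \left(28 + 17 \cdot 536\right)}{\frac{1}{7} \left(-203\right)} = \frac{\frac{1}{522} \left(28 + 9112\right)}{-29} = \frac{1}{522} \cdot 9140 \left(- \frac{1}{29}\right) = \frac{4570}{261} \left(- \frac{1}{29}\right) = - \frac{4570}{7569}$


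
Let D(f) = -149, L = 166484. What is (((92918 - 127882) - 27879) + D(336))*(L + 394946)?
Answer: -35365598560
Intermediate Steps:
(((92918 - 127882) - 27879) + D(336))*(L + 394946) = (((92918 - 127882) - 27879) - 149)*(166484 + 394946) = ((-34964 - 27879) - 149)*561430 = (-62843 - 149)*561430 = -62992*561430 = -35365598560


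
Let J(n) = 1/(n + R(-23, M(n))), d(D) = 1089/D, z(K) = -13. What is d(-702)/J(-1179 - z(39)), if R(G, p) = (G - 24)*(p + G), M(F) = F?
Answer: -169763/2 ≈ -84882.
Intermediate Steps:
R(G, p) = (-24 + G)*(G + p)
J(n) = 1/(1081 - 46*n) (J(n) = 1/(n + ((-23)**2 - 24*(-23) - 24*n - 23*n)) = 1/(n + (529 + 552 - 24*n - 23*n)) = 1/(n + (1081 - 47*n)) = 1/(1081 - 46*n))
d(-702)/J(-1179 - z(39)) = (1089/(-702))/((-1/(-1081 + 46*(-1179 - 1*(-13))))) = (1089*(-1/702))/((-1/(-1081 + 46*(-1179 + 13)))) = -121/(78*((-1/(-1081 + 46*(-1166))))) = -121/(78*((-1/(-1081 - 53636)))) = -121/(78*((-1/(-54717)))) = -121/(78*((-1*(-1/54717)))) = -121/(78*1/54717) = -121/78*54717 = -169763/2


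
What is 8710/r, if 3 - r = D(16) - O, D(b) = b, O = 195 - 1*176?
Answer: 4355/3 ≈ 1451.7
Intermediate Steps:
O = 19 (O = 195 - 176 = 19)
r = 6 (r = 3 - (16 - 1*19) = 3 - (16 - 19) = 3 - 1*(-3) = 3 + 3 = 6)
8710/r = 8710/6 = 8710*(1/6) = 4355/3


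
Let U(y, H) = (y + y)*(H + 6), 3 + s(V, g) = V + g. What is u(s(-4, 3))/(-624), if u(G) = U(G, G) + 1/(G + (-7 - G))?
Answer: 113/4368 ≈ 0.025870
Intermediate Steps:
s(V, g) = -3 + V + g (s(V, g) = -3 + (V + g) = -3 + V + g)
U(y, H) = 2*y*(6 + H) (U(y, H) = (2*y)*(6 + H) = 2*y*(6 + H))
u(G) = -⅐ + 2*G*(6 + G) (u(G) = 2*G*(6 + G) + 1/(G + (-7 - G)) = 2*G*(6 + G) + 1/(-7) = 2*G*(6 + G) - ⅐ = -⅐ + 2*G*(6 + G))
u(s(-4, 3))/(-624) = (-⅐ + 2*(-3 - 4 + 3)*(6 + (-3 - 4 + 3)))/(-624) = (-⅐ + 2*(-4)*(6 - 4))*(-1/624) = (-⅐ + 2*(-4)*2)*(-1/624) = (-⅐ - 16)*(-1/624) = -113/7*(-1/624) = 113/4368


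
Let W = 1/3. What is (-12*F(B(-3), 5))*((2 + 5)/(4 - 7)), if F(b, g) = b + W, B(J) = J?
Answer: -224/3 ≈ -74.667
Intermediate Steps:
W = ⅓ ≈ 0.33333
F(b, g) = ⅓ + b (F(b, g) = b + ⅓ = ⅓ + b)
(-12*F(B(-3), 5))*((2 + 5)/(4 - 7)) = (-12*(⅓ - 3))*((2 + 5)/(4 - 7)) = (-12*(-8/3))*(7/(-3)) = 32*(7*(-⅓)) = 32*(-7/3) = -224/3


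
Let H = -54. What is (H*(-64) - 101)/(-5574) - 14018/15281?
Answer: -129404087/85176294 ≈ -1.5192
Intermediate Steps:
(H*(-64) - 101)/(-5574) - 14018/15281 = (-54*(-64) - 101)/(-5574) - 14018/15281 = (3456 - 101)*(-1/5574) - 14018*1/15281 = 3355*(-1/5574) - 14018/15281 = -3355/5574 - 14018/15281 = -129404087/85176294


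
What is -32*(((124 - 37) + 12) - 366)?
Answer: 8544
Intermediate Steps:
-32*(((124 - 37) + 12) - 366) = -32*((87 + 12) - 366) = -32*(99 - 366) = -32*(-267) = 8544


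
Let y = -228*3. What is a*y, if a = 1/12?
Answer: -57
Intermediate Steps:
a = 1/12 (a = 1*(1/12) = 1/12 ≈ 0.083333)
y = -684
a*y = (1/12)*(-684) = -57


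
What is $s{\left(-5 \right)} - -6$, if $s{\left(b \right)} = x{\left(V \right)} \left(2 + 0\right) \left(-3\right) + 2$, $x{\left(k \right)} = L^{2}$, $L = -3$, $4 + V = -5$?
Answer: $-46$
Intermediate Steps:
$V = -9$ ($V = -4 - 5 = -9$)
$x{\left(k \right)} = 9$ ($x{\left(k \right)} = \left(-3\right)^{2} = 9$)
$s{\left(b \right)} = -52$ ($s{\left(b \right)} = 9 \left(2 + 0\right) \left(-3\right) + 2 = 9 \cdot 2 \left(-3\right) + 2 = 9 \left(-6\right) + 2 = -54 + 2 = -52$)
$s{\left(-5 \right)} - -6 = -52 - -6 = -52 + 6 = -46$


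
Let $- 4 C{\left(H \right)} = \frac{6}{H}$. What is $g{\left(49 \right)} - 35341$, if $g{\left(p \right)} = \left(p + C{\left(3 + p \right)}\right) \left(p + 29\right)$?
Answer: $- \frac{126085}{4} \approx -31521.0$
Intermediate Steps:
$C{\left(H \right)} = - \frac{3}{2 H}$ ($C{\left(H \right)} = - \frac{6 \frac{1}{H}}{4} = - \frac{3}{2 H}$)
$g{\left(p \right)} = \left(29 + p\right) \left(p - \frac{3}{2 \left(3 + p\right)}\right)$ ($g{\left(p \right)} = \left(p - \frac{3}{2 \left(3 + p\right)}\right) \left(p + 29\right) = \left(p - \frac{3}{2 \left(3 + p\right)}\right) \left(29 + p\right) = \left(29 + p\right) \left(p - \frac{3}{2 \left(3 + p\right)}\right)$)
$g{\left(49 \right)} - 35341 = \frac{-87 - 147 + 2 \cdot 49 \left(3 + 49\right) \left(29 + 49\right)}{2 \left(3 + 49\right)} - 35341 = \frac{-87 - 147 + 2 \cdot 49 \cdot 52 \cdot 78}{2 \cdot 52} - 35341 = \frac{1}{2} \cdot \frac{1}{52} \left(-87 - 147 + 397488\right) - 35341 = \frac{1}{2} \cdot \frac{1}{52} \cdot 397254 - 35341 = \frac{15279}{4} - 35341 = - \frac{126085}{4}$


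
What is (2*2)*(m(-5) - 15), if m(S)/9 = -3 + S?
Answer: -348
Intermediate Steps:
m(S) = -27 + 9*S (m(S) = 9*(-3 + S) = -27 + 9*S)
(2*2)*(m(-5) - 15) = (2*2)*((-27 + 9*(-5)) - 15) = 4*((-27 - 45) - 15) = 4*(-72 - 15) = 4*(-87) = -348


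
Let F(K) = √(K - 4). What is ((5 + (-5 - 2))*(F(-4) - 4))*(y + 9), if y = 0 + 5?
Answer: 112 - 56*I*√2 ≈ 112.0 - 79.196*I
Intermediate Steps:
y = 5
F(K) = √(-4 + K)
((5 + (-5 - 2))*(F(-4) - 4))*(y + 9) = ((5 + (-5 - 2))*(√(-4 - 4) - 4))*(5 + 9) = ((5 - 7)*(√(-8) - 4))*14 = -2*(2*I*√2 - 4)*14 = -2*(-4 + 2*I*√2)*14 = (8 - 4*I*√2)*14 = 112 - 56*I*√2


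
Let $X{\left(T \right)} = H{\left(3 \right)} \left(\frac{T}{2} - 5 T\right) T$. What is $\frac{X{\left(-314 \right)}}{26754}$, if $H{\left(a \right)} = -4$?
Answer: $\frac{295788}{4459} \approx 66.335$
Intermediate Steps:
$X{\left(T \right)} = 18 T^{2}$ ($X{\left(T \right)} = - 4 \left(\frac{T}{2} - 5 T\right) T = - 4 \left(- \frac{9 T}{2}\right) T = 18 T T = 18 T^{2}$)
$\frac{X{\left(-314 \right)}}{26754} = \frac{18 \left(-314\right)^{2}}{26754} = 18 \cdot 98596 \cdot \frac{1}{26754} = 1774728 \cdot \frac{1}{26754} = \frac{295788}{4459}$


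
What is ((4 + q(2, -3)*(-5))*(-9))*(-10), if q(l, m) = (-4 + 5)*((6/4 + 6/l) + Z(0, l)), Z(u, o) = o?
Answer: -2565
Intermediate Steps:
q(l, m) = 3/2 + l + 6/l (q(l, m) = (-4 + 5)*((6/4 + 6/l) + l) = 1*((6*(¼) + 6/l) + l) = 1*((3/2 + 6/l) + l) = 1*(3/2 + l + 6/l) = 3/2 + l + 6/l)
((4 + q(2, -3)*(-5))*(-9))*(-10) = ((4 + (3/2 + 2 + 6/2)*(-5))*(-9))*(-10) = ((4 + (3/2 + 2 + 6*(½))*(-5))*(-9))*(-10) = ((4 + (3/2 + 2 + 3)*(-5))*(-9))*(-10) = ((4 + (13/2)*(-5))*(-9))*(-10) = ((4 - 65/2)*(-9))*(-10) = -57/2*(-9)*(-10) = (513/2)*(-10) = -2565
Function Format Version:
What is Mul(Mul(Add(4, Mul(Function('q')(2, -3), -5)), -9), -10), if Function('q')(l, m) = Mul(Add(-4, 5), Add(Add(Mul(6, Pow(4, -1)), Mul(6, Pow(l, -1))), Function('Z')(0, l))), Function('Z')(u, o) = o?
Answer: -2565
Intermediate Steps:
Function('q')(l, m) = Add(Rational(3, 2), l, Mul(6, Pow(l, -1))) (Function('q')(l, m) = Mul(Add(-4, 5), Add(Add(Mul(6, Pow(4, -1)), Mul(6, Pow(l, -1))), l)) = Mul(1, Add(Add(Mul(6, Rational(1, 4)), Mul(6, Pow(l, -1))), l)) = Mul(1, Add(Add(Rational(3, 2), Mul(6, Pow(l, -1))), l)) = Mul(1, Add(Rational(3, 2), l, Mul(6, Pow(l, -1)))) = Add(Rational(3, 2), l, Mul(6, Pow(l, -1))))
Mul(Mul(Add(4, Mul(Function('q')(2, -3), -5)), -9), -10) = Mul(Mul(Add(4, Mul(Add(Rational(3, 2), 2, Mul(6, Pow(2, -1))), -5)), -9), -10) = Mul(Mul(Add(4, Mul(Add(Rational(3, 2), 2, Mul(6, Rational(1, 2))), -5)), -9), -10) = Mul(Mul(Add(4, Mul(Add(Rational(3, 2), 2, 3), -5)), -9), -10) = Mul(Mul(Add(4, Mul(Rational(13, 2), -5)), -9), -10) = Mul(Mul(Add(4, Rational(-65, 2)), -9), -10) = Mul(Mul(Rational(-57, 2), -9), -10) = Mul(Rational(513, 2), -10) = -2565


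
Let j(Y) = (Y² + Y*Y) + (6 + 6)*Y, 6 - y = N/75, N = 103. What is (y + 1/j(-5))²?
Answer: 461041/22500 ≈ 20.491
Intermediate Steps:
y = 347/75 (y = 6 - 103/75 = 347/75 ≈ 4.6267)
j(Y) = 2*Y² + 12*Y (j(Y) = (Y² + Y²) + 12*Y = 2*Y² + 12*Y)
(y + 1/j(-5))² = (347/75 + 1/(2*(-5)*(6 - 5)))² = (347/75 + 1/(2*(-5)*1))² = (347/75 + 1/(-10))² = (347/75 - ⅒)² = (679/150)² = 461041/22500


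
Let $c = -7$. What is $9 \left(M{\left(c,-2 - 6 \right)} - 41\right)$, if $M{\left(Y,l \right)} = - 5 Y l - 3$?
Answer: $-2916$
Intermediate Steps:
$M{\left(Y,l \right)} = -3 - 5 Y l$ ($M{\left(Y,l \right)} = - 5 Y l - 3 = -3 - 5 Y l$)
$9 \left(M{\left(c,-2 - 6 \right)} - 41\right) = 9 \left(\left(-3 - - 35 \left(-2 - 6\right)\right) - 41\right) = 9 \left(\left(-3 - \left(-35\right) \left(-8\right)\right) - 41\right) = 9 \left(\left(-3 - 280\right) - 41\right) = 9 \left(-283 - 41\right) = 9 \left(-324\right) = -2916$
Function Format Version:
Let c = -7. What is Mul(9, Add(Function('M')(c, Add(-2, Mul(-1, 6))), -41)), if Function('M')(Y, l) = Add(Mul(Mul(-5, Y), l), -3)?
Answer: -2916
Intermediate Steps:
Function('M')(Y, l) = Add(-3, Mul(-5, Y, l)) (Function('M')(Y, l) = Add(Mul(-5, Y, l), -3) = Add(-3, Mul(-5, Y, l)))
Mul(9, Add(Function('M')(c, Add(-2, Mul(-1, 6))), -41)) = Mul(9, Add(Add(-3, Mul(-5, -7, Add(-2, Mul(-1, 6)))), -41)) = Mul(9, Add(Add(-3, Mul(-5, -7, Add(-2, -6))), -41)) = Mul(9, Add(Add(-3, Mul(-5, -7, -8)), -41)) = Mul(9, Add(Add(-3, -280), -41)) = Mul(9, Add(-283, -41)) = Mul(9, -324) = -2916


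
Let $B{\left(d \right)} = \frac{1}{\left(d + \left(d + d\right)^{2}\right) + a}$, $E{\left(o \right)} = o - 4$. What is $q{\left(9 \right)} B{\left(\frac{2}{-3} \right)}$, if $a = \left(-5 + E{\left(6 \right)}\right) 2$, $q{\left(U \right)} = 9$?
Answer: $- \frac{81}{44} \approx -1.8409$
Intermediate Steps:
$E{\left(o \right)} = -4 + o$ ($E{\left(o \right)} = o - 4 = -4 + o$)
$a = -6$ ($a = \left(-5 + \left(-4 + 6\right)\right) 2 = \left(-5 + 2\right) 2 = \left(-3\right) 2 = -6$)
$B{\left(d \right)} = \frac{1}{-6 + d + 4 d^{2}}$ ($B{\left(d \right)} = \frac{1}{\left(d + \left(d + d\right)^{2}\right) - 6} = \frac{1}{\left(d + \left(2 d\right)^{2}\right) - 6} = \frac{1}{\left(d + 4 d^{2}\right) - 6} = \frac{1}{-6 + d + 4 d^{2}}$)
$q{\left(9 \right)} B{\left(\frac{2}{-3} \right)} = \frac{9}{-6 + \frac{2}{-3} + 4 \left(\frac{2}{-3}\right)^{2}} = \frac{9}{-6 + 2 \left(- \frac{1}{3}\right) + 4 \left(2 \left(- \frac{1}{3}\right)\right)^{2}} = \frac{9}{-6 - \frac{2}{3} + 4 \left(- \frac{2}{3}\right)^{2}} = \frac{9}{-6 - \frac{2}{3} + 4 \cdot \frac{4}{9}} = \frac{9}{-6 - \frac{2}{3} + \frac{16}{9}} = \frac{9}{- \frac{44}{9}} = 9 \left(- \frac{9}{44}\right) = - \frac{81}{44}$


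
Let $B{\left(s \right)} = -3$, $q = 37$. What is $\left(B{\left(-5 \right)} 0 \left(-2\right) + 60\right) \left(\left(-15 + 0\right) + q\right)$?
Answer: $1320$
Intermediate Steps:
$\left(B{\left(-5 \right)} 0 \left(-2\right) + 60\right) \left(\left(-15 + 0\right) + q\right) = \left(\left(-3\right) 0 \left(-2\right) + 60\right) \left(\left(-15 + 0\right) + 37\right) = \left(0 \left(-2\right) + 60\right) \left(-15 + 37\right) = \left(0 + 60\right) 22 = 60 \cdot 22 = 1320$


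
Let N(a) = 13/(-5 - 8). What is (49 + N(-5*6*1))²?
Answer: 2304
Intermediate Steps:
N(a) = -1 (N(a) = 13/(-13) = 13*(-1/13) = -1)
(49 + N(-5*6*1))² = (49 - 1)² = 48² = 2304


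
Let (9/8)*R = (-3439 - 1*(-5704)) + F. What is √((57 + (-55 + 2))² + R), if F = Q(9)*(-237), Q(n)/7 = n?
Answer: 8*I*√1581/3 ≈ 106.03*I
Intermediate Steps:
Q(n) = 7*n
F = -14931 (F = (7*9)*(-237) = 63*(-237) = -14931)
R = -33776/3 (R = 8*((-3439 - 1*(-5704)) - 14931)/9 = 8*((-3439 + 5704) - 14931)/9 = 8*(2265 - 14931)/9 = (8/9)*(-12666) = -33776/3 ≈ -11259.)
√((57 + (-55 + 2))² + R) = √((57 + (-55 + 2))² - 33776/3) = √((57 - 53)² - 33776/3) = √(4² - 33776/3) = √(16 - 33776/3) = √(-33728/3) = 8*I*√1581/3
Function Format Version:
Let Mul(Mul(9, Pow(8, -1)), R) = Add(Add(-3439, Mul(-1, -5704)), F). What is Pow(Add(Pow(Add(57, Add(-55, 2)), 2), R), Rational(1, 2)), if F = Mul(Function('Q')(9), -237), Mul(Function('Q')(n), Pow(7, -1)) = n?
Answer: Mul(Rational(8, 3), I, Pow(1581, Rational(1, 2))) ≈ Mul(106.03, I)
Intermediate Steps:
Function('Q')(n) = Mul(7, n)
F = -14931 (F = Mul(Mul(7, 9), -237) = Mul(63, -237) = -14931)
R = Rational(-33776, 3) (R = Mul(Rational(8, 9), Add(Add(-3439, Mul(-1, -5704)), -14931)) = Mul(Rational(8, 9), Add(Add(-3439, 5704), -14931)) = Mul(Rational(8, 9), Add(2265, -14931)) = Mul(Rational(8, 9), -12666) = Rational(-33776, 3) ≈ -11259.)
Pow(Add(Pow(Add(57, Add(-55, 2)), 2), R), Rational(1, 2)) = Pow(Add(Pow(Add(57, Add(-55, 2)), 2), Rational(-33776, 3)), Rational(1, 2)) = Pow(Add(Pow(Add(57, -53), 2), Rational(-33776, 3)), Rational(1, 2)) = Pow(Add(Pow(4, 2), Rational(-33776, 3)), Rational(1, 2)) = Pow(Add(16, Rational(-33776, 3)), Rational(1, 2)) = Pow(Rational(-33728, 3), Rational(1, 2)) = Mul(Rational(8, 3), I, Pow(1581, Rational(1, 2)))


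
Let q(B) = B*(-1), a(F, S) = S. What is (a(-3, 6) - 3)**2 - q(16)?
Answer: 25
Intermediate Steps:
q(B) = -B
(a(-3, 6) - 3)**2 - q(16) = (6 - 3)**2 - (-1)*16 = 3**2 - 1*(-16) = 9 + 16 = 25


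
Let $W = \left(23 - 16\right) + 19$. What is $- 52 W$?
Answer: $-1352$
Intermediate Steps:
$W = 26$ ($W = 7 + 19 = 26$)
$- 52 W = \left(-52\right) 26 = -1352$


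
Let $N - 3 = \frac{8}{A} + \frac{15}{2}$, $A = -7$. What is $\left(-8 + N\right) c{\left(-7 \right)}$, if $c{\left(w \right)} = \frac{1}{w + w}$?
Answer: $- \frac{19}{196} \approx -0.096939$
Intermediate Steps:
$c{\left(w \right)} = \frac{1}{2 w}$
$N = \frac{131}{14}$ ($N = 3 + \left(\frac{8}{-7} + \frac{15}{2}\right) = 3 + \left(8 \left(- \frac{1}{7}\right) + 15 \cdot \frac{1}{2}\right) = 3 + \left(- \frac{8}{7} + \frac{15}{2}\right) = 3 + \frac{89}{14} = \frac{131}{14} \approx 9.3571$)
$\left(-8 + N\right) c{\left(-7 \right)} = \left(-8 + \frac{131}{14}\right) \frac{1}{2 \left(-7\right)} = \frac{19 \cdot \frac{1}{2} \left(- \frac{1}{7}\right)}{14} = \frac{19}{14} \left(- \frac{1}{14}\right) = - \frac{19}{196}$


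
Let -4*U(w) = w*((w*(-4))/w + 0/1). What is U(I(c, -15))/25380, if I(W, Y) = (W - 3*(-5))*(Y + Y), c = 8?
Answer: -23/846 ≈ -0.027187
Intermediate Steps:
I(W, Y) = 2*Y*(15 + W) (I(W, Y) = (W + 15)*(2*Y) = (15 + W)*(2*Y) = 2*Y*(15 + W))
U(w) = w (U(w) = -w*((w*(-4))/w + 0/1)/4 = -w*((-4*w)/w + 0*1)/4 = -w*(-4 + 0)/4 = -w*(-4)/4 = -(-1)*w = w)
U(I(c, -15))/25380 = (2*(-15)*(15 + 8))/25380 = (2*(-15)*23)*(1/25380) = -690*1/25380 = -23/846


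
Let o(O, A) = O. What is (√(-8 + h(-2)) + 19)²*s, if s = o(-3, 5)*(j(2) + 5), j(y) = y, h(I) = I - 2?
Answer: -7329 - 1596*I*√3 ≈ -7329.0 - 2764.4*I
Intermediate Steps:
h(I) = -2 + I
s = -21 (s = -3*(2 + 5) = -3*7 = -21)
(√(-8 + h(-2)) + 19)²*s = (√(-8 + (-2 - 2)) + 19)²*(-21) = (√(-8 - 4) + 19)²*(-21) = (√(-12) + 19)²*(-21) = (2*I*√3 + 19)²*(-21) = (19 + 2*I*√3)²*(-21) = -21*(19 + 2*I*√3)²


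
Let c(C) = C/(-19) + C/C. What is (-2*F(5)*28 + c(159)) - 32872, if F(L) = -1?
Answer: -623644/19 ≈ -32823.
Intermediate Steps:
c(C) = 1 - C/19 (c(C) = C*(-1/19) + 1 = -C/19 + 1 = 1 - C/19)
(-2*F(5)*28 + c(159)) - 32872 = (-2*(-1)*28 + (1 - 1/19*159)) - 32872 = (2*28 + (1 - 159/19)) - 32872 = (56 - 140/19) - 32872 = 924/19 - 32872 = -623644/19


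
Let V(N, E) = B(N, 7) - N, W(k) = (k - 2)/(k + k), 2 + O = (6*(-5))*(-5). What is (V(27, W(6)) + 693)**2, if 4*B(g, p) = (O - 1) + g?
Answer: 2013561/4 ≈ 5.0339e+5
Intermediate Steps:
O = 148 (O = -2 + (6*(-5))*(-5) = -2 - 30*(-5) = -2 + 150 = 148)
B(g, p) = 147/4 + g/4 (B(g, p) = ((148 - 1) + g)/4 = (147 + g)/4 = 147/4 + g/4)
W(k) = (-2 + k)/(2*k) (W(k) = (-2 + k)/((2*k)) = (-2 + k)*(1/(2*k)) = (-2 + k)/(2*k))
V(N, E) = 147/4 - 3*N/4 (V(N, E) = (147/4 + N/4) - N = 147/4 - 3*N/4)
(V(27, W(6)) + 693)**2 = ((147/4 - 3/4*27) + 693)**2 = ((147/4 - 81/4) + 693)**2 = (33/2 + 693)**2 = (1419/2)**2 = 2013561/4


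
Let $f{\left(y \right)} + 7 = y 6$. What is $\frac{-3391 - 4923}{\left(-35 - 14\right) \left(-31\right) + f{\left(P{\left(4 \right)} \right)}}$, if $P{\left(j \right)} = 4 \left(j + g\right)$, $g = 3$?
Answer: $- \frac{4157}{840} \approx -4.9488$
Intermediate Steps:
$P{\left(j \right)} = 12 + 4 j$ ($P{\left(j \right)} = 4 \left(j + 3\right) = 4 \left(3 + j\right) = 12 + 4 j$)
$f{\left(y \right)} = -7 + 6 y$ ($f{\left(y \right)} = -7 + y 6 = -7 + 6 y$)
$\frac{-3391 - 4923}{\left(-35 - 14\right) \left(-31\right) + f{\left(P{\left(4 \right)} \right)}} = \frac{-3391 - 4923}{\left(-35 - 14\right) \left(-31\right) - \left(7 - 6 \left(12 + 4 \cdot 4\right)\right)} = - \frac{8314}{\left(-49\right) \left(-31\right) - \left(7 - 6 \left(12 + 16\right)\right)} = - \frac{8314}{1519 + \left(-7 + 6 \cdot 28\right)} = - \frac{8314}{1519 + \left(-7 + 168\right)} = - \frac{8314}{1519 + 161} = - \frac{8314}{1680} = \left(-8314\right) \frac{1}{1680} = - \frac{4157}{840}$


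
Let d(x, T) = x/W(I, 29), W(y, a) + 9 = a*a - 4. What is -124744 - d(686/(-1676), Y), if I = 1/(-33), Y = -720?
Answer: -86555370473/693864 ≈ -1.2474e+5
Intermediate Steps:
I = -1/33 ≈ -0.030303
W(y, a) = -13 + a² (W(y, a) = -9 + (a*a - 4) = -9 + (a² - 4) = -9 + (-4 + a²) = -13 + a²)
d(x, T) = x/828 (d(x, T) = x/(-13 + 29²) = x/(-13 + 841) = x/828)
-124744 - d(686/(-1676), Y) = -124744 - 686/(-1676)/828 = -124744 - 686*(-1/1676)/828 = -124744 - (-343)/(828*838) = -124744 - 1*(-343/693864) = -124744 + 343/693864 = -86555370473/693864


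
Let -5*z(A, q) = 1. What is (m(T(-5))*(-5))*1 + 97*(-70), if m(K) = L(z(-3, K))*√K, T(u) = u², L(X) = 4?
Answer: -6890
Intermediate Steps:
z(A, q) = -⅕ (z(A, q) = -⅕*1 = -⅕)
m(K) = 4*√K
(m(T(-5))*(-5))*1 + 97*(-70) = ((4*√((-5)²))*(-5))*1 + 97*(-70) = ((4*√25)*(-5))*1 - 6790 = ((4*5)*(-5))*1 - 6790 = (20*(-5))*1 - 6790 = -100*1 - 6790 = -100 - 6790 = -6890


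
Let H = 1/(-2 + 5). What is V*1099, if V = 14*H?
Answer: 15386/3 ≈ 5128.7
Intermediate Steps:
H = ⅓ (H = 1/3 = ⅓ ≈ 0.33333)
V = 14/3 (V = 14*(⅓) = 14/3 ≈ 4.6667)
V*1099 = (14/3)*1099 = 15386/3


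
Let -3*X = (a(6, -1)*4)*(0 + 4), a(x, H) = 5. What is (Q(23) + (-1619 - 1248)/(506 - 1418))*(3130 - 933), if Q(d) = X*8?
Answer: -421149521/912 ≈ -4.6179e+5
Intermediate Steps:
X = -80/3 (X = -5*4*(0 + 4)/3 = -20*4/3 = -⅓*80 = -80/3 ≈ -26.667)
Q(d) = -640/3 (Q(d) = -80/3*8 = -640/3)
(Q(23) + (-1619 - 1248)/(506 - 1418))*(3130 - 933) = (-640/3 + (-1619 - 1248)/(506 - 1418))*(3130 - 933) = (-640/3 - 2867/(-912))*2197 = (-640/3 - 2867*(-1/912))*2197 = (-640/3 + 2867/912)*2197 = -191693/912*2197 = -421149521/912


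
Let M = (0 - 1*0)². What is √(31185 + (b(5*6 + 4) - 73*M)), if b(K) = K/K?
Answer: √31186 ≈ 176.60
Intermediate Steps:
b(K) = 1
M = 0 (M = (0 + 0)² = 0² = 0)
√(31185 + (b(5*6 + 4) - 73*M)) = √(31185 + (1 - 73*0)) = √(31185 + (1 + 0)) = √(31185 + 1) = √31186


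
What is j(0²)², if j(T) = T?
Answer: 0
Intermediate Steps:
j(0²)² = (0²)² = 0² = 0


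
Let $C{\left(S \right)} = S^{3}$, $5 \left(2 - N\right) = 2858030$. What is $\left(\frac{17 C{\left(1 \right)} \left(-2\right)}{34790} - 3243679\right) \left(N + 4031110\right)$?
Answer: $- \frac{195198461572786332}{17395} \approx -1.1222 \cdot 10^{13}$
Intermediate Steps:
$N = -571604$ ($N = 2 - 571606 = -571604$)
$\left(\frac{17 C{\left(1 \right)} \left(-2\right)}{34790} - 3243679\right) \left(N + 4031110\right) = \left(\frac{17 \cdot 1^{3} \left(-2\right)}{34790} - 3243679\right) \left(-571604 + 4031110\right) = \left(17 \cdot 1 \left(-2\right) \frac{1}{34790} - 3243679\right) 3459506 = \left(17 \left(-2\right) \frac{1}{34790} - 3243679\right) 3459506 = \left(\left(-34\right) \frac{1}{34790} - 3243679\right) 3459506 = \left(- \frac{17}{17395} - 3243679\right) 3459506 = \left(- \frac{56423796222}{17395}\right) 3459506 = - \frac{195198461572786332}{17395}$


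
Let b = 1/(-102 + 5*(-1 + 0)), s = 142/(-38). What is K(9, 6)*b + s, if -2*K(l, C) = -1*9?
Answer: -15365/4066 ≈ -3.7789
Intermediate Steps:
K(l, C) = 9/2 (K(l, C) = -(-1)*9/2 = -1/2*(-9) = 9/2)
s = -71/19 (s = 142*(-1/38) = -71/19 ≈ -3.7368)
b = -1/107 (b = 1/(-102 + 5*(-1)) = 1/(-102 - 5) = 1/(-107) = -1/107 ≈ -0.0093458)
K(9, 6)*b + s = (9/2)*(-1/107) - 71/19 = -9/214 - 71/19 = -15365/4066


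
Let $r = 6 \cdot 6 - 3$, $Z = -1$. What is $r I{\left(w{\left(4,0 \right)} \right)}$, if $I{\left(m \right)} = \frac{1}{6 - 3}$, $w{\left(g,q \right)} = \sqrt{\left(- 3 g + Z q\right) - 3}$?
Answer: $11$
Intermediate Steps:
$w{\left(g,q \right)} = \sqrt{-3 - q - 3 g}$ ($w{\left(g,q \right)} = \sqrt{\left(- 3 g - q\right) - 3} = \sqrt{\left(- q - 3 g\right) - 3} = \sqrt{-3 - q - 3 g}$)
$I{\left(m \right)} = \frac{1}{3}$
$r = 33$ ($r = 36 - 3 = 33$)
$r I{\left(w{\left(4,0 \right)} \right)} = 33 \cdot \frac{1}{3} = 11$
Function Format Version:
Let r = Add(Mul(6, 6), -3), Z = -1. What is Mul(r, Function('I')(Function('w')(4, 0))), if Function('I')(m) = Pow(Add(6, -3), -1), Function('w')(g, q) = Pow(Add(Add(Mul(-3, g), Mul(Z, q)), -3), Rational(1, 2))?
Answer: 11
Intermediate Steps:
Function('w')(g, q) = Pow(Add(-3, Mul(-1, q), Mul(-3, g)), Rational(1, 2)) (Function('w')(g, q) = Pow(Add(Add(Mul(-3, g), Mul(-1, q)), -3), Rational(1, 2)) = Pow(Add(Add(Mul(-1, q), Mul(-3, g)), -3), Rational(1, 2)) = Pow(Add(-3, Mul(-1, q), Mul(-3, g)), Rational(1, 2)))
Function('I')(m) = Rational(1, 3) (Function('I')(m) = Pow(3, -1) = Rational(1, 3))
r = 33 (r = Add(36, -3) = 33)
Mul(r, Function('I')(Function('w')(4, 0))) = Mul(33, Rational(1, 3)) = 11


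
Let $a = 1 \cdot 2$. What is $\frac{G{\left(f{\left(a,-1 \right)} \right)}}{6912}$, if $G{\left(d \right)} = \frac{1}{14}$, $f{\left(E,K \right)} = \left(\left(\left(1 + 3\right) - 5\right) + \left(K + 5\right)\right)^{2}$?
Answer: $\frac{1}{96768} \approx 1.0334 \cdot 10^{-5}$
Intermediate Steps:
$a = 2$
$f{\left(E,K \right)} = \left(4 + K\right)^{2}$ ($f{\left(E,K \right)} = \left(\left(4 - 5\right) + \left(5 + K\right)\right)^{2} = \left(-1 + \left(5 + K\right)\right)^{2} = \left(4 + K\right)^{2}$)
$G{\left(d \right)} = \frac{1}{14}$
$\frac{G{\left(f{\left(a,-1 \right)} \right)}}{6912} = \frac{1}{14 \cdot 6912} = \frac{1}{14} \cdot \frac{1}{6912} = \frac{1}{96768}$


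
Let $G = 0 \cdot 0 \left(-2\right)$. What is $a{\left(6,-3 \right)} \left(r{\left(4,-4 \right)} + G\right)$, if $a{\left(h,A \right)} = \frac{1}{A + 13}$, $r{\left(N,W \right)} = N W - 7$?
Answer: $- \frac{23}{10} \approx -2.3$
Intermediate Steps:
$r{\left(N,W \right)} = -7 + N W$
$a{\left(h,A \right)} = \frac{1}{13 + A}$
$G = 0$ ($G = 0 \left(-2\right) = 0$)
$a{\left(6,-3 \right)} \left(r{\left(4,-4 \right)} + G\right) = \frac{\left(-7 + 4 \left(-4\right)\right) + 0}{13 - 3} = \frac{\left(-7 - 16\right) + 0}{10} = \frac{-23 + 0}{10} = \frac{1}{10} \left(-23\right) = - \frac{23}{10}$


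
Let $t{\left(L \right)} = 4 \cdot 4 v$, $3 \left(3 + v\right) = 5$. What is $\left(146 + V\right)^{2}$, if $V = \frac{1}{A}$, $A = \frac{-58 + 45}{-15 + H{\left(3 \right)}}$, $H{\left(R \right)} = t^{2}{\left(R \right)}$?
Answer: $\frac{172160641}{13689} \approx 12577.0$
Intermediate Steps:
$v = - \frac{4}{3}$ ($v = -3 + \frac{1}{3} \cdot 5 = -3 + \frac{5}{3} = - \frac{4}{3} \approx -1.3333$)
$t{\left(L \right)} = - \frac{64}{3}$ ($t{\left(L \right)} = 4 \cdot 4 \left(- \frac{4}{3}\right) = 16 \left(- \frac{4}{3}\right) = - \frac{64}{3}$)
$H{\left(R \right)} = \frac{4096}{9}$ ($H{\left(R \right)} = \left(- \frac{64}{3}\right)^{2} = \frac{4096}{9}$)
$A = - \frac{117}{3961}$ ($A = \frac{-58 + 45}{-15 + \frac{4096}{9}} = - \frac{13}{\frac{3961}{9}} = \left(-13\right) \frac{9}{3961} = - \frac{117}{3961} \approx -0.029538$)
$V = - \frac{3961}{117}$ ($V = \frac{1}{- \frac{117}{3961}} = - \frac{3961}{117} \approx -33.855$)
$\left(146 + V\right)^{2} = \left(146 - \frac{3961}{117}\right)^{2} = \left(\frac{13121}{117}\right)^{2} = \frac{172160641}{13689}$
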